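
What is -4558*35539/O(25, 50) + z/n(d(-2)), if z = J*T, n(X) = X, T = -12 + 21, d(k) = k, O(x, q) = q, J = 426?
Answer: -81041306/25 ≈ -3.2417e+6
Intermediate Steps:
T = 9
z = 3834 (z = 426*9 = 3834)
-4558*35539/O(25, 50) + z/n(d(-2)) = -4558/(50/35539) + 3834/(-2) = -4558/(50*(1/35539)) + 3834*(-½) = -4558/50/35539 - 1917 = -4558*35539/50 - 1917 = -80993381/25 - 1917 = -81041306/25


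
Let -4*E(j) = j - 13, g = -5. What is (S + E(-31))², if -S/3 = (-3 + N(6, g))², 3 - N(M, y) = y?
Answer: 4096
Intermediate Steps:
E(j) = 13/4 - j/4 (E(j) = -(j - 13)/4 = -(-13 + j)/4 = 13/4 - j/4)
N(M, y) = 3 - y
S = -75 (S = -3*(-3 + (3 - 1*(-5)))² = -3*(-3 + (3 + 5))² = -3*(-3 + 8)² = -3*5² = -3*25 = -75)
(S + E(-31))² = (-75 + (13/4 - ¼*(-31)))² = (-75 + (13/4 + 31/4))² = (-75 + 11)² = (-64)² = 4096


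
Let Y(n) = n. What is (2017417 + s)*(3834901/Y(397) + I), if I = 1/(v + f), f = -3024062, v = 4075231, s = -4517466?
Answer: -10078020149488433634/417314093 ≈ -2.4150e+10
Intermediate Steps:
I = 1/1051169 (I = 1/(4075231 - 3024062) = 1/1051169 ≈ 9.5132e-7)
(2017417 + s)*(3834901/Y(397) + I) = (2017417 - 4517466)*(3834901/397 + 1/1051169) = -2500049*(3834901*(1/397) + 1/1051169) = -2500049*(3834901/397 + 1/1051169) = -2500049*4031129049666/417314093 = -10078020149488433634/417314093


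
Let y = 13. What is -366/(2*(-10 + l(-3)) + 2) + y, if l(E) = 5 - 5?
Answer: 100/3 ≈ 33.333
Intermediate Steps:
l(E) = 0
-366/(2*(-10 + l(-3)) + 2) + y = -366/(2*(-10 + 0) + 2) + 13 = -366/(2*(-10) + 2) + 13 = -366/(-20 + 2) + 13 = -366/(-18) + 13 = -1/18*(-366) + 13 = 61/3 + 13 = 100/3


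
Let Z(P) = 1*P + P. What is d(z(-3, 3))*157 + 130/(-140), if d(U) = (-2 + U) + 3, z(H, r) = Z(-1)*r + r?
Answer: -4409/14 ≈ -314.93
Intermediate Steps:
Z(P) = 2*P (Z(P) = P + P = 2*P)
z(H, r) = -r (z(H, r) = (2*(-1))*r + r = -2*r + r = -r)
d(U) = 1 + U
d(z(-3, 3))*157 + 130/(-140) = (1 - 1*3)*157 + 130/(-140) = (1 - 3)*157 + 130*(-1/140) = -2*157 - 13/14 = -314 - 13/14 = -4409/14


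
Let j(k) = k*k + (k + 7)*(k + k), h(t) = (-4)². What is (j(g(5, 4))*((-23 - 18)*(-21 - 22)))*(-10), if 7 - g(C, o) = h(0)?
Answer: -2062710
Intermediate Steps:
h(t) = 16
g(C, o) = -9 (g(C, o) = 7 - 1*16 = 7 - 16 = -9)
j(k) = k² + 2*k*(7 + k) (j(k) = k² + (7 + k)*(2*k) = k² + 2*k*(7 + k))
(j(g(5, 4))*((-23 - 18)*(-21 - 22)))*(-10) = ((-9*(14 + 3*(-9)))*((-23 - 18)*(-21 - 22)))*(-10) = ((-9*(14 - 27))*(-41*(-43)))*(-10) = (-9*(-13)*1763)*(-10) = (117*1763)*(-10) = 206271*(-10) = -2062710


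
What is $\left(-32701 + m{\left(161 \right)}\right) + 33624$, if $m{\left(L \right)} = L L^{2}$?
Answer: $4174204$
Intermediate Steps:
$m{\left(L \right)} = L^{3}$
$\left(-32701 + m{\left(161 \right)}\right) + 33624 = \left(-32701 + 161^{3}\right) + 33624 = \left(-32701 + 4173281\right) + 33624 = 4140580 + 33624 = 4174204$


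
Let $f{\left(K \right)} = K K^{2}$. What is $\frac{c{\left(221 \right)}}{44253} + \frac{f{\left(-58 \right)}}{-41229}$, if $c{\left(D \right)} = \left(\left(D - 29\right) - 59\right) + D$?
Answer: $\frac{320329126}{67574331} \approx 4.7404$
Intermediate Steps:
$f{\left(K \right)} = K^{3}$
$c{\left(D \right)} = -88 + 2 D$ ($c{\left(D \right)} = \left(\left(D - 29\right) - 59\right) + D = \left(\left(-29 + D\right) - 59\right) + D = \left(-88 + D\right) + D = -88 + 2 D$)
$\frac{c{\left(221 \right)}}{44253} + \frac{f{\left(-58 \right)}}{-41229} = \frac{-88 + 2 \cdot 221}{44253} + \frac{\left(-58\right)^{3}}{-41229} = \left(-88 + 442\right) \frac{1}{44253} - - \frac{195112}{41229} = 354 \cdot \frac{1}{44253} + \frac{195112}{41229} = \frac{118}{14751} + \frac{195112}{41229} = \frac{320329126}{67574331}$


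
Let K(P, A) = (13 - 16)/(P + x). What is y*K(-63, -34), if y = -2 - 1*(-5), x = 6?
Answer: 3/19 ≈ 0.15789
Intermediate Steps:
y = 3 (y = -2 + 5 = 3)
K(P, A) = -3/(6 + P) (K(P, A) = (13 - 16)/(P + 6) = -3/(6 + P))
y*K(-63, -34) = 3*(-3/(6 - 63)) = 3*(-3/(-57)) = 3*(-3*(-1/57)) = 3*(1/19) = 3/19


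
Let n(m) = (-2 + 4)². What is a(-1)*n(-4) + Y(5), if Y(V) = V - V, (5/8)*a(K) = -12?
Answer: -384/5 ≈ -76.800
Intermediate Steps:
a(K) = -96/5 (a(K) = (8/5)*(-12) = -96/5)
Y(V) = 0
n(m) = 4 (n(m) = 2² = 4)
a(-1)*n(-4) + Y(5) = -96/5*4 + 0 = -384/5 + 0 = -384/5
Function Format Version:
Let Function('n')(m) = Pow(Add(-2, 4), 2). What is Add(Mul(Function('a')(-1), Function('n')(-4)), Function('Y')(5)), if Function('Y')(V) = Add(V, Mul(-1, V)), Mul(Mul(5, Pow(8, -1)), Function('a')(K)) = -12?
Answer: Rational(-384, 5) ≈ -76.800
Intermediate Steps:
Function('a')(K) = Rational(-96, 5) (Function('a')(K) = Mul(Rational(8, 5), -12) = Rational(-96, 5))
Function('Y')(V) = 0
Function('n')(m) = 4 (Function('n')(m) = Pow(2, 2) = 4)
Add(Mul(Function('a')(-1), Function('n')(-4)), Function('Y')(5)) = Add(Mul(Rational(-96, 5), 4), 0) = Add(Rational(-384, 5), 0) = Rational(-384, 5)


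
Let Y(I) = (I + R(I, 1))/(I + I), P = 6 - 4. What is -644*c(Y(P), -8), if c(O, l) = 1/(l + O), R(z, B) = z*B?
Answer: 92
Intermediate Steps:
R(z, B) = B*z
P = 2
Y(I) = 1 (Y(I) = (I + 1*I)/(I + I) = (I + I)/((2*I)) = (2*I)*(1/(2*I)) = 1)
c(O, l) = 1/(O + l)
-644*c(Y(P), -8) = -644/(1 - 8) = -644/(-7) = -644*(-1/7) = 92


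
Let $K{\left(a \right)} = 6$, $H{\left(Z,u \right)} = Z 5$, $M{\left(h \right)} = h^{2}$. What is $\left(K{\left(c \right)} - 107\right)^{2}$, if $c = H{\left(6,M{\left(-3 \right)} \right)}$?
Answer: $10201$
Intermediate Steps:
$H{\left(Z,u \right)} = 5 Z$
$c = 30$ ($c = 5 \cdot 6 = 30$)
$\left(K{\left(c \right)} - 107\right)^{2} = \left(6 - 107\right)^{2} = \left(-101\right)^{2} = 10201$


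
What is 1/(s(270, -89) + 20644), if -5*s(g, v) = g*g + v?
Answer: 5/30409 ≈ 0.00016443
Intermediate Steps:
s(g, v) = -v/5 - g²/5 (s(g, v) = -(g*g + v)/5 = -(g² + v)/5 = -(v + g²)/5 = -v/5 - g²/5)
1/(s(270, -89) + 20644) = 1/((-⅕*(-89) - ⅕*270²) + 20644) = 1/((89/5 - ⅕*72900) + 20644) = 1/((89/5 - 14580) + 20644) = 1/(-72811/5 + 20644) = 1/(30409/5) = 5/30409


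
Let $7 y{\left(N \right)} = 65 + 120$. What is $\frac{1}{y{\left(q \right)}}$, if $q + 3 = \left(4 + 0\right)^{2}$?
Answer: $\frac{7}{185} \approx 0.037838$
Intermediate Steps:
$q = 13$ ($q = -3 + \left(4 + 0\right)^{2} = -3 + 4^{2} = -3 + 16 = 13$)
$y{\left(N \right)} = \frac{185}{7}$ ($y{\left(N \right)} = \frac{65 + 120}{7} = \frac{1}{7} \cdot 185 = \frac{185}{7}$)
$\frac{1}{y{\left(q \right)}} = \frac{1}{\frac{185}{7}} = \frac{7}{185}$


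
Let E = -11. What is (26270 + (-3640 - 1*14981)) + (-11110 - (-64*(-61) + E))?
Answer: -7354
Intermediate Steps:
(26270 + (-3640 - 1*14981)) + (-11110 - (-64*(-61) + E)) = (26270 + (-3640 - 1*14981)) + (-11110 - (-64*(-61) - 11)) = (26270 + (-3640 - 14981)) + (-11110 - (3904 - 11)) = (26270 - 18621) + (-11110 - 1*3893) = 7649 + (-11110 - 3893) = 7649 - 15003 = -7354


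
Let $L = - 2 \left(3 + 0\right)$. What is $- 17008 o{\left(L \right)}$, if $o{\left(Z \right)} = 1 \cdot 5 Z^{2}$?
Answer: $-3061440$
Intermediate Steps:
$L = -6$ ($L = \left(-2\right) 3 = -6$)
$o{\left(Z \right)} = 5 Z^{2}$
$- 17008 o{\left(L \right)} = - 17008 \cdot 5 \left(-6\right)^{2} = - 17008 \cdot 5 \cdot 36 = \left(-17008\right) 180 = -3061440$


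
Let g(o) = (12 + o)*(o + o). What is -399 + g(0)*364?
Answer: -399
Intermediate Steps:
g(o) = 2*o*(12 + o) (g(o) = (12 + o)*(2*o) = 2*o*(12 + o))
-399 + g(0)*364 = -399 + (2*0*(12 + 0))*364 = -399 + (2*0*12)*364 = -399 + 0*364 = -399 + 0 = -399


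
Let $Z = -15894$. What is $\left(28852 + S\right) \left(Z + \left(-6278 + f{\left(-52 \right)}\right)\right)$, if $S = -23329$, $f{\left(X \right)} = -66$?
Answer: $-122820474$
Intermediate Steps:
$\left(28852 + S\right) \left(Z + \left(-6278 + f{\left(-52 \right)}\right)\right) = \left(28852 - 23329\right) \left(-15894 - 6344\right) = 5523 \left(-15894 - 6344\right) = 5523 \left(-22238\right) = -122820474$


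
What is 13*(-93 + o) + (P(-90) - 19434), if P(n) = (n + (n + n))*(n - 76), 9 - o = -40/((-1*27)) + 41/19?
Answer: 12438551/513 ≈ 24247.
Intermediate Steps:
o = 2750/513 (o = 9 - (-40/((-1*27)) + 41/19) = 9 - (-40/(-27) + 41*(1/19)) = 9 - (-40*(-1/27) + 41/19) = 9 - (40/27 + 41/19) = 9 - 1*1867/513 = 9 - 1867/513 = 2750/513 ≈ 5.3606)
P(n) = 3*n*(-76 + n) (P(n) = (n + 2*n)*(-76 + n) = (3*n)*(-76 + n) = 3*n*(-76 + n))
13*(-93 + o) + (P(-90) - 19434) = 13*(-93 + 2750/513) + (3*(-90)*(-76 - 90) - 19434) = 13*(-44959/513) + (3*(-90)*(-166) - 19434) = -584467/513 + (44820 - 19434) = -584467/513 + 25386 = 12438551/513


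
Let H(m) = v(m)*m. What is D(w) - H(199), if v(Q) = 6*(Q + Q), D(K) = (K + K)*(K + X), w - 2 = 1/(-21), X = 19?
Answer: -209532412/441 ≈ -4.7513e+5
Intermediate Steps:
w = 41/21 (w = 2 + 1/(-21) = 2 - 1/21 = 41/21 ≈ 1.9524)
D(K) = 2*K*(19 + K) (D(K) = (K + K)*(K + 19) = (2*K)*(19 + K) = 2*K*(19 + K))
v(Q) = 12*Q (v(Q) = 6*(2*Q) = 12*Q)
H(m) = 12*m² (H(m) = (12*m)*m = 12*m²)
D(w) - H(199) = 2*(41/21)*(19 + 41/21) - 12*199² = 2*(41/21)*(440/21) - 12*39601 = 36080/441 - 1*475212 = 36080/441 - 475212 = -209532412/441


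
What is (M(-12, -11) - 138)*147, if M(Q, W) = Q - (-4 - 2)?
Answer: -21168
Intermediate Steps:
M(Q, W) = 6 + Q (M(Q, W) = Q - 1*(-6) = Q + 6 = 6 + Q)
(M(-12, -11) - 138)*147 = ((6 - 12) - 138)*147 = (-6 - 138)*147 = -144*147 = -21168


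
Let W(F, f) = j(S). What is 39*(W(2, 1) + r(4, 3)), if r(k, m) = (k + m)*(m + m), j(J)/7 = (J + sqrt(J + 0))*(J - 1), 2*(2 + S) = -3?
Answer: 23751/4 - 2457*I*sqrt(14)/4 ≈ 5937.8 - 2298.3*I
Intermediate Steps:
S = -7/2 (S = -2 + (1/2)*(-3) = -2 - 3/2 = -7/2 ≈ -3.5000)
j(J) = 7*(-1 + J)*(J + sqrt(J)) (j(J) = 7*((J + sqrt(J + 0))*(J - 1)) = 7*((J + sqrt(J))*(-1 + J)) = 7*((-1 + J)*(J + sqrt(J))) = 7*(-1 + J)*(J + sqrt(J)))
W(F, f) = 441/4 - 63*I*sqrt(14)/4 (W(F, f) = -7*(-7/2) - 7*I*sqrt(14)/2 + 7*(-7/2)**2 + 7*(-7/2)**(3/2) = 49/2 - 7*I*sqrt(14)/2 + 7*(49/4) + 7*(-7*I*sqrt(14)/4) = 49/2 - 7*I*sqrt(14)/2 + 343/4 - 49*I*sqrt(14)/4 = 441/4 - 63*I*sqrt(14)/4)
r(k, m) = 2*m*(k + m) (r(k, m) = (k + m)*(2*m) = 2*m*(k + m))
39*(W(2, 1) + r(4, 3)) = 39*((441/4 - 63*I*sqrt(14)/4) + 2*3*(4 + 3)) = 39*((441/4 - 63*I*sqrt(14)/4) + 2*3*7) = 39*((441/4 - 63*I*sqrt(14)/4) + 42) = 39*(609/4 - 63*I*sqrt(14)/4) = 23751/4 - 2457*I*sqrt(14)/4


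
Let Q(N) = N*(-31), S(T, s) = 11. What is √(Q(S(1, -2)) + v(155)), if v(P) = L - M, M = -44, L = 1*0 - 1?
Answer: I*√298 ≈ 17.263*I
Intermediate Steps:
L = -1 (L = 0 - 1 = -1)
Q(N) = -31*N
v(P) = 43 (v(P) = -1 - 1*(-44) = -1 + 44 = 43)
√(Q(S(1, -2)) + v(155)) = √(-31*11 + 43) = √(-341 + 43) = √(-298) = I*√298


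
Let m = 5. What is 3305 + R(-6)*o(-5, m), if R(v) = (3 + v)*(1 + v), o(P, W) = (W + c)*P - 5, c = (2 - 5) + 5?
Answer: 2705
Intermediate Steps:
c = 2 (c = -3 + 5 = 2)
o(P, W) = -5 + P*(2 + W) (o(P, W) = (W + 2)*P - 5 = (2 + W)*P - 5 = P*(2 + W) - 5 = -5 + P*(2 + W))
R(v) = (1 + v)*(3 + v)
3305 + R(-6)*o(-5, m) = 3305 + (3 + (-6)² + 4*(-6))*(-5 + 2*(-5) - 5*5) = 3305 + (3 + 36 - 24)*(-5 - 10 - 25) = 3305 + 15*(-40) = 3305 - 600 = 2705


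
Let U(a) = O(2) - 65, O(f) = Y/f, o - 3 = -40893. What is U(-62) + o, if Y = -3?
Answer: -81913/2 ≈ -40957.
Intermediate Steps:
o = -40890 (o = 3 - 40893 = -40890)
O(f) = -3/f
U(a) = -133/2 (U(a) = -3/2 - 65 = -133/2)
U(-62) + o = -133/2 - 40890 = -81913/2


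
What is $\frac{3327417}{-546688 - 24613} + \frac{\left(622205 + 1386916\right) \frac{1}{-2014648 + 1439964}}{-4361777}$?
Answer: $- \frac{8340646892195295735}{1432047911609721868} \approx -5.8243$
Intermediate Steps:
$\frac{3327417}{-546688 - 24613} + \frac{\left(622205 + 1386916\right) \frac{1}{-2014648 + 1439964}}{-4361777} = \frac{3327417}{-571301} + \frac{2009121}{-574684} \left(- \frac{1}{4361777}\right) = 3327417 \left(- \frac{1}{571301}\right) + 2009121 \left(- \frac{1}{574684}\right) \left(- \frac{1}{4361777}\right) = - \frac{3327417}{571301} - - \frac{2009121}{2506643453468} = - \frac{3327417}{571301} + \frac{2009121}{2506643453468} = - \frac{8340646892195295735}{1432047911609721868}$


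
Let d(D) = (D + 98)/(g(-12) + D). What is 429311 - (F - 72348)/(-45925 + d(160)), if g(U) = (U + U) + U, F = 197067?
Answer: 1222351027309/2847221 ≈ 4.2931e+5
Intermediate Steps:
g(U) = 3*U (g(U) = 2*U + U = 3*U)
d(D) = (98 + D)/(-36 + D) (d(D) = (D + 98)/(3*(-12) + D) = (98 + D)/(-36 + D))
429311 - (F - 72348)/(-45925 + d(160)) = 429311 - (197067 - 72348)/(-45925 + (98 + 160)/(-36 + 160)) = 429311 - 124719/(-45925 + 258/124) = 429311 - 124719/(-45925 + (1/124)*258) = 429311 - 124719/(-45925 + 129/62) = 429311 - 124719/(-2847221/62) = 429311 - 124719*(-62)/2847221 = 429311 - 1*(-7732578/2847221) = 429311 + 7732578/2847221 = 1222351027309/2847221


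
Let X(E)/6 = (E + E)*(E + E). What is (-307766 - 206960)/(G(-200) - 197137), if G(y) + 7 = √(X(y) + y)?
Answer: 12684392818/4858099617 + 1286815*√9598/9716199234 ≈ 2.6240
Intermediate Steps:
X(E) = 24*E² (X(E) = 6*((E + E)*(E + E)) = 6*((2*E)*(2*E)) = 6*(4*E²) = 24*E²)
G(y) = -7 + √(y + 24*y²) (G(y) = -7 + √(24*y² + y) = -7 + √(y + 24*y²))
(-307766 - 206960)/(G(-200) - 197137) = (-307766 - 206960)/((-7 + √(-200*(1 + 24*(-200)))) - 197137) = -514726/((-7 + √(-200*(1 - 4800))) - 197137) = -514726/((-7 + √(-200*(-4799))) - 197137) = -514726/((-7 + √959800) - 197137) = -514726/((-7 + 10*√9598) - 197137) = -514726/(-197144 + 10*√9598)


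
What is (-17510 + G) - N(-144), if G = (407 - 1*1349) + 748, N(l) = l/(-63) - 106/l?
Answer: -8924339/504 ≈ -17707.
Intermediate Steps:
N(l) = -106/l - l/63 (N(l) = l*(-1/63) - 106/l = -l/63 - 106/l = -106/l - l/63)
G = -194 (G = (407 - 1349) + 748 = -942 + 748 = -194)
(-17510 + G) - N(-144) = (-17510 - 194) - (-106/(-144) - 1/63*(-144)) = -17704 - (-106*(-1/144) + 16/7) = -17704 - (53/72 + 16/7) = -17704 - 1*1523/504 = -17704 - 1523/504 = -8924339/504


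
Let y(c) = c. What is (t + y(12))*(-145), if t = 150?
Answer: -23490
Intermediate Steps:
(t + y(12))*(-145) = (150 + 12)*(-145) = 162*(-145) = -23490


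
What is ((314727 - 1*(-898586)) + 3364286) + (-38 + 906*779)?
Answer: 5283335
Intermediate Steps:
((314727 - 1*(-898586)) + 3364286) + (-38 + 906*779) = ((314727 + 898586) + 3364286) + (-38 + 705774) = (1213313 + 3364286) + 705736 = 4577599 + 705736 = 5283335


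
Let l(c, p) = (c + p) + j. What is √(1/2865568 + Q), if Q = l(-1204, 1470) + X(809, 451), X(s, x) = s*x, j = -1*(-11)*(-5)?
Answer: √187360311872375578/716392 ≈ 604.21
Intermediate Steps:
j = -55 (j = 11*(-5) = -55)
l(c, p) = -55 + c + p (l(c, p) = (c + p) - 55 = -55 + c + p)
Q = 365070 (Q = (-55 - 1204 + 1470) + 809*451 = 211 + 364859 = 365070)
√(1/2865568 + Q) = √(1/2865568 + 365070) = √(1046132909761/2865568) = √187360311872375578/716392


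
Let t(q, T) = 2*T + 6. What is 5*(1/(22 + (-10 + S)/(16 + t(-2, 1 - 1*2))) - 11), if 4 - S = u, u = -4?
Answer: -11995/219 ≈ -54.772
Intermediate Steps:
S = 8 (S = 4 - 1*(-4) = 4 + 4 = 8)
t(q, T) = 6 + 2*T
5*(1/(22 + (-10 + S)/(16 + t(-2, 1 - 1*2))) - 11) = 5*(1/(22 + (-10 + 8)/(16 + (6 + 2*(1 - 1*2)))) - 11) = 5*(1/(22 - 2/(16 + (6 + 2*(1 - 2)))) - 11) = 5*(1/(22 - 2/(16 + (6 + 2*(-1)))) - 11) = 5*(1/(22 - 2/(16 + (6 - 2))) - 11) = 5*(1/(22 - 2/(16 + 4)) - 11) = 5*(1/(22 - 2/20) - 11) = 5*(1/(22 - 2*1/20) - 11) = 5*(1/(22 - ⅒) - 11) = 5*(1/(219/10) - 11) = 5*(10/219 - 11) = 5*(-2399/219) = -11995/219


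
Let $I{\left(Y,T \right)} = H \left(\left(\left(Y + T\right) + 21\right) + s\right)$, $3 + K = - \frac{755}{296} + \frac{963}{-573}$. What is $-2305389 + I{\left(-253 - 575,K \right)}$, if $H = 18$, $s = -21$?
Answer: $- \frac{65593721985}{28268} \approx -2.3204 \cdot 10^{6}$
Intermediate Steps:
$K = - \frac{408829}{56536}$ ($K = -3 + \left(- \frac{755}{296} + \frac{963}{-573}\right) = -3 + \left(\left(-755\right) \frac{1}{296} + 963 \left(- \frac{1}{573}\right)\right) = -3 - \frac{239221}{56536} = - \frac{408829}{56536} \approx -7.2313$)
$I{\left(Y,T \right)} = 18 T + 18 Y$ ($I{\left(Y,T \right)} = 18 \left(\left(\left(Y + T\right) + 21\right) - 21\right) = 18 \left(\left(\left(T + Y\right) + 21\right) - 21\right) = 18 \left(\left(21 + T + Y\right) - 21\right) = 18 \left(T + Y\right) = 18 T + 18 Y$)
$-2305389 + I{\left(-253 - 575,K \right)} = -2305389 + \left(18 \left(- \frac{408829}{56536}\right) + 18 \left(-253 - 575\right)\right) = -2305389 + \left(- \frac{3679461}{28268} + 18 \left(-828\right)\right) = -2305389 - \frac{424985733}{28268} = - \frac{65593721985}{28268}$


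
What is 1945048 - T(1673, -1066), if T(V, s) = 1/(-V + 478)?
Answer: 2324332361/1195 ≈ 1.9450e+6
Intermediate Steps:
T(V, s) = 1/(478 - V)
1945048 - T(1673, -1066) = 1945048 - (-1)/(-478 + 1673) = 1945048 - (-1)/1195 = 1945048 - 1*(-1/1195) = 1945048 + 1/1195 = 2324332361/1195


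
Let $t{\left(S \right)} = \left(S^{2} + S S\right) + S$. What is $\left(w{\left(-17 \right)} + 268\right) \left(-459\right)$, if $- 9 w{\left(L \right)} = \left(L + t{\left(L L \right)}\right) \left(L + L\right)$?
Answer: $-290245488$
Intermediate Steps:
$t{\left(S \right)} = S + 2 S^{2}$ ($t{\left(S \right)} = \left(S^{2} + S^{2}\right) + S = 2 S^{2} + S = S + 2 S^{2}$)
$w{\left(L \right)} = - \frac{2 L \left(L + L^{2} \left(1 + 2 L^{2}\right)\right)}{9}$ ($w{\left(L \right)} = - \frac{\left(L + L L \left(1 + 2 L L\right)\right) \left(L + L\right)}{9} = - \frac{\left(L + L^{2} \left(1 + 2 L^{2}\right)\right) 2 L}{9} = - \frac{2 L \left(L + L^{2} \left(1 + 2 L^{2}\right)\right)}{9}$)
$\left(w{\left(-17 \right)} + 268\right) \left(-459\right) = \left(\frac{2 \left(-17\right)^{2} \left(-1 - -17 - 2 \left(-17\right)^{3}\right)}{9} + 268\right) \left(-459\right) = \left(\frac{2}{9} \cdot 289 \left(-1 + 17 - -9826\right) + 268\right) \left(-459\right) = \left(\frac{2}{9} \cdot 289 \left(-1 + 17 + 9826\right) + 268\right) \left(-459\right) = \left(\frac{2}{9} \cdot 289 \cdot 9842 + 268\right) \left(-459\right) = \left(\frac{5688676}{9} + 268\right) \left(-459\right) = \frac{5691088}{9} \left(-459\right) = -290245488$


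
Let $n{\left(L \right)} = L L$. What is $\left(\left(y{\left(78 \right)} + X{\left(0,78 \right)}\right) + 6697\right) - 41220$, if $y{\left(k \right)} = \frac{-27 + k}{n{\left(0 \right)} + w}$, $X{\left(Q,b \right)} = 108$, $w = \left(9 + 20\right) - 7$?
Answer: $- \frac{757079}{22} \approx -34413.0$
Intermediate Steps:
$n{\left(L \right)} = L^{2}$
$w = 22$ ($w = 29 - 7 = 22$)
$y{\left(k \right)} = - \frac{27}{22} + \frac{k}{22}$ ($y{\left(k \right)} = \frac{-27 + k}{0^{2} + 22} = \frac{-27 + k}{0 + 22} = \frac{-27 + k}{22} = \left(-27 + k\right) \frac{1}{22} = - \frac{27}{22} + \frac{k}{22}$)
$\left(\left(y{\left(78 \right)} + X{\left(0,78 \right)}\right) + 6697\right) - 41220 = \left(\left(\left(- \frac{27}{22} + \frac{1}{22} \cdot 78\right) + 108\right) + 6697\right) - 41220 = \left(\left(\left(- \frac{27}{22} + \frac{39}{11}\right) + 108\right) + 6697\right) - 41220 = \left(\left(\frac{51}{22} + 108\right) + 6697\right) - 41220 = \left(\frac{2427}{22} + 6697\right) - 41220 = \frac{149761}{22} - 41220 = - \frac{757079}{22}$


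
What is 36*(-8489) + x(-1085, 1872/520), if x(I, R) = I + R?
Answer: -1533427/5 ≈ -3.0669e+5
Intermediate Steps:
36*(-8489) + x(-1085, 1872/520) = 36*(-8489) + (-1085 + 1872/520) = -305604 + (-1085 + 1872*(1/520)) = -305604 + (-1085 + 18/5) = -305604 - 5407/5 = -1533427/5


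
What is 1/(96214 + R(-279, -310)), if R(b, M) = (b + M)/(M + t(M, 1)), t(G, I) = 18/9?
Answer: 308/29634501 ≈ 1.0393e-5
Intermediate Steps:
t(G, I) = 2 (t(G, I) = 18*(⅑) = 2)
R(b, M) = (M + b)/(2 + M) (R(b, M) = (b + M)/(M + 2) = (M + b)/(2 + M))
1/(96214 + R(-279, -310)) = 1/(96214 + (-310 - 279)/(2 - 310)) = 1/(96214 - 589/(-308)) = 1/(96214 - 1/308*(-589)) = 1/(96214 + 589/308) = 1/(29634501/308) = 308/29634501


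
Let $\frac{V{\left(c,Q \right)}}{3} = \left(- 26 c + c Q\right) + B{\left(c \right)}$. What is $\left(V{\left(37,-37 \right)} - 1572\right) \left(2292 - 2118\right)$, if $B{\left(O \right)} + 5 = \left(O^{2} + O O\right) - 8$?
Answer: $-67860$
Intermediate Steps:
$B{\left(O \right)} = -13 + 2 O^{2}$ ($B{\left(O \right)} = -5 - \left(8 - O^{2} - O O\right) = -5 + \left(\left(O^{2} + O^{2}\right) - 8\right) = -5 + \left(2 O^{2} - 8\right) = -5 + \left(-8 + 2 O^{2}\right) = -13 + 2 O^{2}$)
$V{\left(c,Q \right)} = -39 - 78 c + 6 c^{2} + 3 Q c$ ($V{\left(c,Q \right)} = 3 \left(\left(- 26 c + c Q\right) + \left(-13 + 2 c^{2}\right)\right) = 3 \left(\left(- 26 c + Q c\right) + \left(-13 + 2 c^{2}\right)\right) = 3 \left(-13 - 26 c + 2 c^{2} + Q c\right) = -39 - 78 c + 6 c^{2} + 3 Q c$)
$\left(V{\left(37,-37 \right)} - 1572\right) \left(2292 - 2118\right) = \left(\left(-39 - 2886 + 6 \cdot 37^{2} + 3 \left(-37\right) 37\right) - 1572\right) \left(2292 - 2118\right) = \left(\left(-39 - 2886 + 6 \cdot 1369 - 4107\right) - 1572\right) 174 = \left(\left(-39 - 2886 + 8214 - 4107\right) - 1572\right) 174 = \left(1182 - 1572\right) 174 = \left(-390\right) 174 = -67860$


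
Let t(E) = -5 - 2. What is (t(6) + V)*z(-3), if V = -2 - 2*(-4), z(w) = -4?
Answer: 4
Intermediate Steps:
t(E) = -7
V = 6 (V = -2 + 8 = 6)
(t(6) + V)*z(-3) = (-7 + 6)*(-4) = -1*(-4) = 4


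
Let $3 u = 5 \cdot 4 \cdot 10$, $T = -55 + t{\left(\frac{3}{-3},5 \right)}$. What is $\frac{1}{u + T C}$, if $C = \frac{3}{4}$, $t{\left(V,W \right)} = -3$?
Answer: $\frac{6}{139} \approx 0.043165$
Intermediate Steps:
$T = -58$ ($T = -55 - 3 = -58$)
$u = \frac{200}{3}$ ($u = \frac{5 \cdot 4 \cdot 10}{3} = \frac{20 \cdot 10}{3} = \frac{1}{3} \cdot 200 = \frac{200}{3} \approx 66.667$)
$C = \frac{3}{4}$ ($C = 3 \cdot \frac{1}{4} = \frac{3}{4} \approx 0.75$)
$\frac{1}{u + T C} = \frac{1}{\frac{200}{3} - \frac{87}{2}} = \frac{1}{\frac{139}{6}} = \frac{6}{139}$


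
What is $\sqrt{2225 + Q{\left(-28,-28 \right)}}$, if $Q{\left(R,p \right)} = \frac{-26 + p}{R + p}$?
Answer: $\frac{\sqrt{436289}}{14} \approx 47.18$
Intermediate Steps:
$Q{\left(R,p \right)} = \frac{-26 + p}{R + p}$
$\sqrt{2225 + Q{\left(-28,-28 \right)}} = \sqrt{2225 + \frac{-26 - 28}{-28 - 28}} = \sqrt{2225 + \frac{1}{-56} \left(-54\right)} = \sqrt{2225 - - \frac{27}{28}} = \sqrt{2225 + \frac{27}{28}} = \sqrt{\frac{62327}{28}} = \frac{\sqrt{436289}}{14}$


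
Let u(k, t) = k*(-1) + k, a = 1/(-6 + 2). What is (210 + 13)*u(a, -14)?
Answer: 0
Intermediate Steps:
a = -1/4 (a = 1/(-4) = -1/4 ≈ -0.25000)
u(k, t) = 0 (u(k, t) = -k + k = 0)
(210 + 13)*u(a, -14) = (210 + 13)*0 = 223*0 = 0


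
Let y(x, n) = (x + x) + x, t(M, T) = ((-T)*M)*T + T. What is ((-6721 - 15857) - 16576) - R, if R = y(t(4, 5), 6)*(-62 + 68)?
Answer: -37444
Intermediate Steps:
t(M, T) = T - M*T² (t(M, T) = (-M*T)*T + T = -M*T² + T = T - M*T²)
y(x, n) = 3*x (y(x, n) = 2*x + x = 3*x)
R = -1710 (R = (3*(5*(1 - 1*4*5)))*(-62 + 68) = (3*(5*(1 - 20)))*6 = (3*(5*(-19)))*6 = (3*(-95))*6 = -285*6 = -1710)
((-6721 - 15857) - 16576) - R = ((-6721 - 15857) - 16576) - 1*(-1710) = (-22578 - 16576) + 1710 = -39154 + 1710 = -37444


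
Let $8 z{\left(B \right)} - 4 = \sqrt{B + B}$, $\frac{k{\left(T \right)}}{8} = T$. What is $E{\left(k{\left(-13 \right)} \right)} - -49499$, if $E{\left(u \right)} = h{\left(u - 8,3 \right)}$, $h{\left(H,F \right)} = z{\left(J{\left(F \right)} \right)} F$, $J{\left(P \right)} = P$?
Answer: $\frac{99001}{2} + \frac{3 \sqrt{6}}{8} \approx 49501.0$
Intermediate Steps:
$k{\left(T \right)} = 8 T$
$z{\left(B \right)} = \frac{1}{2} + \frac{\sqrt{2} \sqrt{B}}{8}$ ($z{\left(B \right)} = \frac{1}{2} + \frac{\sqrt{B + B}}{8} = \frac{1}{2} + \frac{\sqrt{2 B}}{8} = \frac{1}{2} + \frac{\sqrt{2} \sqrt{B}}{8}$)
$h{\left(H,F \right)} = F \left(\frac{1}{2} + \frac{\sqrt{2} \sqrt{F}}{8}\right)$ ($h{\left(H,F \right)} = \left(\frac{1}{2} + \frac{\sqrt{2} \sqrt{F}}{8}\right) F = F \left(\frac{1}{2} + \frac{\sqrt{2} \sqrt{F}}{8}\right)$)
$E{\left(u \right)} = \frac{3}{2} + \frac{3 \sqrt{6}}{8}$ ($E{\left(u \right)} = \frac{1}{8} \cdot 3 \left(4 + \sqrt{2} \sqrt{3}\right) = \frac{1}{8} \cdot 3 \left(4 + \sqrt{6}\right) = \frac{3}{2} + \frac{3 \sqrt{6}}{8}$)
$E{\left(k{\left(-13 \right)} \right)} - -49499 = \left(\frac{3}{2} + \frac{3 \sqrt{6}}{8}\right) - -49499 = \left(\frac{3}{2} + \frac{3 \sqrt{6}}{8}\right) + 49499 = \frac{99001}{2} + \frac{3 \sqrt{6}}{8}$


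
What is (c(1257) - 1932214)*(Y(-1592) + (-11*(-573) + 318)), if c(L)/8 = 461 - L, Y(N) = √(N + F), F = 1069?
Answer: -12835351422 - 1938582*I*√523 ≈ -1.2835e+10 - 4.4334e+7*I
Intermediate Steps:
Y(N) = √(1069 + N) (Y(N) = √(N + 1069) = √(1069 + N))
c(L) = 3688 - 8*L (c(L) = 8*(461 - L) = 3688 - 8*L)
(c(1257) - 1932214)*(Y(-1592) + (-11*(-573) + 318)) = ((3688 - 8*1257) - 1932214)*(√(1069 - 1592) + (-11*(-573) + 318)) = ((3688 - 10056) - 1932214)*(√(-523) + (6303 + 318)) = (-6368 - 1932214)*(I*√523 + 6621) = -1938582*(6621 + I*√523) = -12835351422 - 1938582*I*√523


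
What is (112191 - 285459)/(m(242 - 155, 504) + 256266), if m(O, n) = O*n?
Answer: -9626/16673 ≈ -0.57734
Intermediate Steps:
(112191 - 285459)/(m(242 - 155, 504) + 256266) = (112191 - 285459)/((242 - 155)*504 + 256266) = -173268/(87*504 + 256266) = -173268/(43848 + 256266) = -173268/300114 = -173268*1/300114 = -9626/16673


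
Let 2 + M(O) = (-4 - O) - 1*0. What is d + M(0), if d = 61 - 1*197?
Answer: -142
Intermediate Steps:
d = -136 (d = 61 - 197 = -136)
M(O) = -6 - O (M(O) = -2 + ((-4 - O) - 1*0) = -2 + ((-4 - O) + 0) = -2 + (-4 - O) = -6 - O)
d + M(0) = -136 + (-6 - 1*0) = -136 + (-6 + 0) = -136 - 6 = -142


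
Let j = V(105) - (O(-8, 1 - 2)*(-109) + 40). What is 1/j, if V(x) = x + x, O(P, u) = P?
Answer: -1/702 ≈ -0.0014245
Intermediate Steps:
V(x) = 2*x
j = -702 (j = 2*105 - (-8*(-109) + 40) = 210 - (872 + 40) = 210 - 1*912 = 210 - 912 = -702)
1/j = 1/(-702) = -1/702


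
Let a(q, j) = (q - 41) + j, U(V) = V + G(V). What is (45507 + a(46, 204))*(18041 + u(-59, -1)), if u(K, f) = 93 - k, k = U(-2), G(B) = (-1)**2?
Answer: 829059660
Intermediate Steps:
G(B) = 1
U(V) = 1 + V (U(V) = V + 1 = 1 + V)
k = -1 (k = 1 - 2 = -1)
a(q, j) = -41 + j + q (a(q, j) = (-41 + q) + j = -41 + j + q)
u(K, f) = 94 (u(K, f) = 93 - 1*(-1) = 93 + 1 = 94)
(45507 + a(46, 204))*(18041 + u(-59, -1)) = (45507 + (-41 + 204 + 46))*(18041 + 94) = (45507 + 209)*18135 = 45716*18135 = 829059660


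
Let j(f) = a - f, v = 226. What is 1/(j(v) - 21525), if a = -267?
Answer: -1/22018 ≈ -4.5417e-5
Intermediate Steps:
j(f) = -267 - f
1/(j(v) - 21525) = 1/((-267 - 1*226) - 21525) = 1/((-267 - 226) - 21525) = 1/(-493 - 21525) = 1/(-22018) = -1/22018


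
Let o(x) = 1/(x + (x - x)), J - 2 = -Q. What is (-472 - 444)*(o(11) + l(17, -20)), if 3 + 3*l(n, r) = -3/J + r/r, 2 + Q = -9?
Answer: 256480/429 ≈ 597.86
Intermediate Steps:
Q = -11 (Q = -2 - 9 = -11)
J = 13 (J = 2 - 1*(-11) = 2 + 11 = 13)
o(x) = 1/x (o(x) = 1/(x + 0) = 1/x)
l(n, r) = -29/39 (l(n, r) = -1 + (-3/13 + r/r)/3 = -1 + (-3*1/13 + 1)/3 = -1 + (-3/13 + 1)/3 = -1 + (1/3)*(10/13) = -1 + 10/39 = -29/39)
(-472 - 444)*(o(11) + l(17, -20)) = (-472 - 444)*(1/11 - 29/39) = -916*(1/11 - 29/39) = -916*(-280/429) = 256480/429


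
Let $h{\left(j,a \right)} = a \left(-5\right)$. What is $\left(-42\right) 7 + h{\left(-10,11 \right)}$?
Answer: $-349$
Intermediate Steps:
$h{\left(j,a \right)} = - 5 a$
$\left(-42\right) 7 + h{\left(-10,11 \right)} = \left(-42\right) 7 - 55 = -294 - 55 = -349$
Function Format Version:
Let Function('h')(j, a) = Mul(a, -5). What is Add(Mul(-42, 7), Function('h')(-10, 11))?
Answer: -349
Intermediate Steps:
Function('h')(j, a) = Mul(-5, a)
Add(Mul(-42, 7), Function('h')(-10, 11)) = Add(Mul(-42, 7), Mul(-5, 11)) = Add(-294, -55) = -349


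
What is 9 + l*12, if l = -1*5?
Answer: -51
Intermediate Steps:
l = -5
9 + l*12 = 9 - 5*12 = 9 - 60 = -51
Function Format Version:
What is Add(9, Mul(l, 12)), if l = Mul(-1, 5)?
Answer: -51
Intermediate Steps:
l = -5
Add(9, Mul(l, 12)) = Add(9, Mul(-5, 12)) = Add(9, -60) = -51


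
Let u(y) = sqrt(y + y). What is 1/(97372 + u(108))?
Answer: 24343/2370326542 - 3*sqrt(6)/4740653084 ≈ 1.0268e-5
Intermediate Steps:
u(y) = sqrt(2)*sqrt(y) (u(y) = sqrt(2*y) = sqrt(2)*sqrt(y))
1/(97372 + u(108)) = 1/(97372 + sqrt(2)*sqrt(108)) = 1/(97372 + sqrt(2)*(6*sqrt(3))) = 1/(97372 + 6*sqrt(6))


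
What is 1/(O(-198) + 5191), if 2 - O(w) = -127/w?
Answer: 198/1028087 ≈ 0.00019259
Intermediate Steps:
O(w) = 2 + 127/w (O(w) = 2 - (-127)/w = 2 + 127/w)
1/(O(-198) + 5191) = 1/((2 + 127/(-198)) + 5191) = 1/((2 + 127*(-1/198)) + 5191) = 1/((2 - 127/198) + 5191) = 1/(269/198 + 5191) = 1/(1028087/198) = 198/1028087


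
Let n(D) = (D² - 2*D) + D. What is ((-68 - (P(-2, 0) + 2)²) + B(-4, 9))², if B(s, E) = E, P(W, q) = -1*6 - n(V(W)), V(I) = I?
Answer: 25281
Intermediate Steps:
n(D) = D² - D
P(W, q) = -6 - W*(-1 + W) (P(W, q) = -1*6 - W*(-1 + W) = -6 - W*(-1 + W))
((-68 - (P(-2, 0) + 2)²) + B(-4, 9))² = ((-68 - ((-6 - 2 - 1*(-2)²) + 2)²) + 9)² = ((-68 - ((-6 - 2 - 1*4) + 2)²) + 9)² = ((-68 - ((-6 - 2 - 4) + 2)²) + 9)² = ((-68 - (-12 + 2)²) + 9)² = ((-68 - 1*(-10)²) + 9)² = ((-68 - 1*100) + 9)² = ((-68 - 100) + 9)² = (-168 + 9)² = (-159)² = 25281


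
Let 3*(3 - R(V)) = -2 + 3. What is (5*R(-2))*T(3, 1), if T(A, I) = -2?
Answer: -80/3 ≈ -26.667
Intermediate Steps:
R(V) = 8/3 (R(V) = 3 - (-2 + 3)/3 = 3 - 1/3*1 = 3 - 1/3 = 8/3)
(5*R(-2))*T(3, 1) = (5*(8/3))*(-2) = (40/3)*(-2) = -80/3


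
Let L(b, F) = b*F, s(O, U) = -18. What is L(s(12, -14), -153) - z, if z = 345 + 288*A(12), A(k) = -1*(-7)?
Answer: 393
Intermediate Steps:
A(k) = 7
L(b, F) = F*b
z = 2361 (z = 345 + 288*7 = 345 + 2016 = 2361)
L(s(12, -14), -153) - z = -153*(-18) - 1*2361 = 2754 - 2361 = 393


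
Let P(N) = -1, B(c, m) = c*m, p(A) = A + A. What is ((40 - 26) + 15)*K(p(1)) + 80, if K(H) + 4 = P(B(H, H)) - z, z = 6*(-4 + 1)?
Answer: 457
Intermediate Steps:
p(A) = 2*A
z = -18 (z = 6*(-3) = -18)
K(H) = 13 (K(H) = -4 + (-1 - 1*(-18)) = -4 + (-1 + 18) = -4 + 17 = 13)
((40 - 26) + 15)*K(p(1)) + 80 = ((40 - 26) + 15)*13 + 80 = (14 + 15)*13 + 80 = 29*13 + 80 = 377 + 80 = 457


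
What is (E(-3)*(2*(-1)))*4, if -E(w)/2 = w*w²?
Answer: -432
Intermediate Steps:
E(w) = -2*w³ (E(w) = -2*w*w² = -2*w³)
(E(-3)*(2*(-1)))*4 = ((-2*(-3)³)*(2*(-1)))*4 = (-2*(-27)*(-2))*4 = (54*(-2))*4 = -108*4 = -432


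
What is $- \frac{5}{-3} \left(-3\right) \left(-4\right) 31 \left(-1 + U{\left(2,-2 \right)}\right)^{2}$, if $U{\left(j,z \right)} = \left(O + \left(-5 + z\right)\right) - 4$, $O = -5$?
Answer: $179180$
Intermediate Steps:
$U{\left(j,z \right)} = -14 + z$ ($U{\left(j,z \right)} = \left(-5 + \left(-5 + z\right)\right) - 4 = \left(-10 + z\right) - 4 = -14 + z$)
$- \frac{5}{-3} \left(-3\right) \left(-4\right) 31 \left(-1 + U{\left(2,-2 \right)}\right)^{2} = - \frac{5}{-3} \left(-3\right) \left(-4\right) 31 \left(-1 - 16\right)^{2} = \left(-5\right) \left(- \frac{1}{3}\right) \left(-3\right) \left(-4\right) 31 \left(-1 - 16\right)^{2} = \frac{5}{3} \left(-3\right) \left(-4\right) 31 \left(-17\right)^{2} = \left(-5\right) \left(-4\right) 31 \cdot 289 = 20 \cdot 31 \cdot 289 = 620 \cdot 289 = 179180$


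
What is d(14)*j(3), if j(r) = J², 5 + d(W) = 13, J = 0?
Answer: 0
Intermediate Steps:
d(W) = 8 (d(W) = -5 + 13 = 8)
j(r) = 0 (j(r) = 0² = 0)
d(14)*j(3) = 8*0 = 0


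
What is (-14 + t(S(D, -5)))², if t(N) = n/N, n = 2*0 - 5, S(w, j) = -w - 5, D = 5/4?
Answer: 4356/25 ≈ 174.24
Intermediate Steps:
D = 5/4 (D = 5*(¼) = 5/4 ≈ 1.2500)
S(w, j) = -5 - w
n = -5 (n = 0 - 5 = -5)
t(N) = -5/N
(-14 + t(S(D, -5)))² = (-14 - 5/(-5 - 1*5/4))² = (-14 - 5/(-5 - 5/4))² = (-14 - 5/(-25/4))² = (-14 - 5*(-4/25))² = (-14 + ⅘)² = (-66/5)² = 4356/25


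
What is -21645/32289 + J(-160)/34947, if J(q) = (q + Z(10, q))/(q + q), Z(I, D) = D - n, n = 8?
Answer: -10085262917/15045382440 ≈ -0.67032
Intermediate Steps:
Z(I, D) = -8 + D (Z(I, D) = D - 1*8 = D - 8 = -8 + D)
J(q) = (-8 + 2*q)/(2*q) (J(q) = (q + (-8 + q))/(q + q) = (-8 + 2*q)/((2*q)) = (-8 + 2*q)*(1/(2*q)) = (-8 + 2*q)/(2*q))
-21645/32289 + J(-160)/34947 = -21645/32289 + ((-4 - 160)/(-160))/34947 = -21645*1/32289 - 1/160*(-164)*(1/34947) = -7215/10763 + (41/40)*(1/34947) = -7215/10763 + 41/1397880 = -10085262917/15045382440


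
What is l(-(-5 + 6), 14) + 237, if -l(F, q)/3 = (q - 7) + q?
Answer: 174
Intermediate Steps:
l(F, q) = 21 - 6*q (l(F, q) = -3*((q - 7) + q) = -3*((-7 + q) + q) = -3*(-7 + 2*q) = 21 - 6*q)
l(-(-5 + 6), 14) + 237 = (21 - 6*14) + 237 = (21 - 84) + 237 = -63 + 237 = 174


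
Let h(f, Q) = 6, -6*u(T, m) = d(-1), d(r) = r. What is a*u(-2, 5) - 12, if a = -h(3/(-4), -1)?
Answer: -13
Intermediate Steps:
u(T, m) = ⅙ (u(T, m) = -⅙*(-1) = ⅙)
a = -6 (a = -1*6 = -6)
a*u(-2, 5) - 12 = -6*⅙ - 12 = -1 - 12 = -13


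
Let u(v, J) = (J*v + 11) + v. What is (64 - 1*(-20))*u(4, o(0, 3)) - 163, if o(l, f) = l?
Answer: 1097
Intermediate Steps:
u(v, J) = 11 + v + J*v (u(v, J) = (11 + J*v) + v = 11 + v + J*v)
(64 - 1*(-20))*u(4, o(0, 3)) - 163 = (64 - 1*(-20))*(11 + 4 + 0*4) - 163 = (64 + 20)*(11 + 4 + 0) - 163 = 84*15 - 163 = 1260 - 163 = 1097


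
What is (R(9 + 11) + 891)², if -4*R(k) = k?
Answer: 784996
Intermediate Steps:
R(k) = -k/4
(R(9 + 11) + 891)² = (-(9 + 11)/4 + 891)² = (-¼*20 + 891)² = (-5 + 891)² = 886² = 784996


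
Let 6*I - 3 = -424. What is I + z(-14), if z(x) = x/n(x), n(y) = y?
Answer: -415/6 ≈ -69.167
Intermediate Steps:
I = -421/6 (I = ½ + (⅙)*(-424) = ½ - 212/3 = -421/6 ≈ -70.167)
z(x) = 1 (z(x) = x/x = 1)
I + z(-14) = -421/6 + 1 = -415/6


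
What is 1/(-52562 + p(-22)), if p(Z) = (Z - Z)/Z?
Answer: -1/52562 ≈ -1.9025e-5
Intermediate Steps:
p(Z) = 0 (p(Z) = 0/Z = 0)
1/(-52562 + p(-22)) = 1/(-52562 + 0) = 1/(-52562) = -1/52562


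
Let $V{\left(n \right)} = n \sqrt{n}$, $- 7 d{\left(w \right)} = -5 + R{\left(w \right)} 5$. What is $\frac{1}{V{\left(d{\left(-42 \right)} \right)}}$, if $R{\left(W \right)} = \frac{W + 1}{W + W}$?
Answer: $\frac{8232 \sqrt{645}}{46225} \approx 4.5228$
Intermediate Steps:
$R{\left(W \right)} = \frac{1 + W}{2 W}$
$d{\left(w \right)} = \frac{5}{7} - \frac{5 \left(1 + w\right)}{14 w}$ ($d{\left(w \right)} = - \frac{-5 + \frac{1 + w}{2 w} 5}{7} = - \frac{-5 + \frac{5 \left(1 + w\right)}{2 w}}{7} = \frac{5}{7} - \frac{5 \left(1 + w\right)}{14 w}$)
$V{\left(n \right)} = n^{\frac{3}{2}}$
$\frac{1}{V{\left(d{\left(-42 \right)} \right)}} = \frac{1}{\left(\frac{5 \left(-1 - 42\right)}{14 \left(-42\right)}\right)^{\frac{3}{2}}} = \frac{1}{\left(\frac{5}{14} \left(- \frac{1}{42}\right) \left(-43\right)\right)^{\frac{3}{2}}} = \frac{1}{\left(\frac{215}{588}\right)^{\frac{3}{2}}} = \frac{1}{\frac{215}{24696} \sqrt{645}} = \frac{8232 \sqrt{645}}{46225}$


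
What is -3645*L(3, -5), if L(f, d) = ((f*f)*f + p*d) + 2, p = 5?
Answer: -14580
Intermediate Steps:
L(f, d) = 2 + f³ + 5*d (L(f, d) = ((f*f)*f + 5*d) + 2 = (f²*f + 5*d) + 2 = (f³ + 5*d) + 2 = 2 + f³ + 5*d)
-3645*L(3, -5) = -3645*(2 + 3³ + 5*(-5)) = -3645*(2 + 27 - 25) = -3645*4 = -14580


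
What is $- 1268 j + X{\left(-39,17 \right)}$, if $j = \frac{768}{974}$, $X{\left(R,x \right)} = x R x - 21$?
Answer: $- \frac{5986116}{487} \approx -12292.0$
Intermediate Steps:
$X{\left(R,x \right)} = -21 + R x^{2}$ ($X{\left(R,x \right)} = R x x - 21 = R x^{2} - 21 = -21 + R x^{2}$)
$j = \frac{384}{487}$ ($j = 768 \cdot \frac{1}{974} = \frac{384}{487} \approx 0.7885$)
$- 1268 j + X{\left(-39,17 \right)} = \left(-1268\right) \frac{384}{487} - \left(21 + 39 \cdot 17^{2}\right) = - \frac{486912}{487} - 11292 = - \frac{5986116}{487}$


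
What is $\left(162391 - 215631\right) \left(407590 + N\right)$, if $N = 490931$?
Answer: $-47837258040$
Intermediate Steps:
$\left(162391 - 215631\right) \left(407590 + N\right) = \left(162391 - 215631\right) \left(407590 + 490931\right) = \left(-53240\right) 898521 = -47837258040$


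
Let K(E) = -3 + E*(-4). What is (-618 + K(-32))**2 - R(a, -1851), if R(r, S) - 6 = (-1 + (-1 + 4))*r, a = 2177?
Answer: 238689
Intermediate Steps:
R(r, S) = 6 + 2*r (R(r, S) = 6 + (-1 + (-1 + 4))*r = 6 + (-1 + 3)*r = 6 + 2*r)
K(E) = -3 - 4*E
(-618 + K(-32))**2 - R(a, -1851) = (-618 + (-3 - 4*(-32)))**2 - (6 + 2*2177) = (-618 + (-3 + 128))**2 - (6 + 4354) = (-618 + 125)**2 - 1*4360 = (-493)**2 - 4360 = 243049 - 4360 = 238689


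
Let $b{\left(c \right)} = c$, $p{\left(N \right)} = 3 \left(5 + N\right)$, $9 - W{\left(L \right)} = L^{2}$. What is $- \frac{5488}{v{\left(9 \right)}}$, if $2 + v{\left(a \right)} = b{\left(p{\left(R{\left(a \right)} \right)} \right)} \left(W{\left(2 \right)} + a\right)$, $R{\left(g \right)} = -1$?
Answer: $- \frac{2744}{83} \approx -33.06$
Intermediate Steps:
$W{\left(L \right)} = 9 - L^{2}$
$p{\left(N \right)} = 15 + 3 N$
$v{\left(a \right)} = 58 + 12 a$ ($v{\left(a \right)} = -2 + \left(15 + 3 \left(-1\right)\right) \left(\left(9 - 2^{2}\right) + a\right) = -2 + \left(15 - 3\right) \left(\left(9 - 4\right) + a\right) = -2 + 12 \left(\left(9 - 4\right) + a\right) = -2 + 12 \left(5 + a\right) = -2 + \left(60 + 12 a\right) = 58 + 12 a$)
$- \frac{5488}{v{\left(9 \right)}} = - \frac{5488}{58 + 12 \cdot 9} = - \frac{5488}{58 + 108} = - \frac{5488}{166} = \left(-5488\right) \frac{1}{166} = - \frac{2744}{83}$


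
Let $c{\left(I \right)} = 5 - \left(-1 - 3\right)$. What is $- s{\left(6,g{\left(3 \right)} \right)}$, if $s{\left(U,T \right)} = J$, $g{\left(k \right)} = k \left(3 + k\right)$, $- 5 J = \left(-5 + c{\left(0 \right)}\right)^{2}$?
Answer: $\frac{16}{5} \approx 3.2$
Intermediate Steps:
$c{\left(I \right)} = 9$ ($c{\left(I \right)} = 5 - -4 = 5 + 4 = 9$)
$J = - \frac{16}{5}$ ($J = - \frac{\left(-5 + 9\right)^{2}}{5} = - \frac{4^{2}}{5} = \left(- \frac{1}{5}\right) 16 = - \frac{16}{5} \approx -3.2$)
$s{\left(U,T \right)} = - \frac{16}{5}$
$- s{\left(6,g{\left(3 \right)} \right)} = \left(-1\right) \left(- \frac{16}{5}\right) = \frac{16}{5}$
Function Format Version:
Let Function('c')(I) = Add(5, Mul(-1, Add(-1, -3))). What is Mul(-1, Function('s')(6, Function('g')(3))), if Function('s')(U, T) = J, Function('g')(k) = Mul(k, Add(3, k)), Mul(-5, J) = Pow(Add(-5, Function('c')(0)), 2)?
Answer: Rational(16, 5) ≈ 3.2000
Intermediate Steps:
Function('c')(I) = 9 (Function('c')(I) = Add(5, Mul(-1, -4)) = Add(5, 4) = 9)
J = Rational(-16, 5) (J = Mul(Rational(-1, 5), Pow(Add(-5, 9), 2)) = Mul(Rational(-1, 5), Pow(4, 2)) = Mul(Rational(-1, 5), 16) = Rational(-16, 5) ≈ -3.2000)
Function('s')(U, T) = Rational(-16, 5)
Mul(-1, Function('s')(6, Function('g')(3))) = Mul(-1, Rational(-16, 5)) = Rational(16, 5)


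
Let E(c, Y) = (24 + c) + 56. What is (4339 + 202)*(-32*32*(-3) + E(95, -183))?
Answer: 14744627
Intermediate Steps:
E(c, Y) = 80 + c
(4339 + 202)*(-32*32*(-3) + E(95, -183)) = (4339 + 202)*(-32*32*(-3) + (80 + 95)) = 4541*(-1024*(-3) + 175) = 4541*(3072 + 175) = 4541*3247 = 14744627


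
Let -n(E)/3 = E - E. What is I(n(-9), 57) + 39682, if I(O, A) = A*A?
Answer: 42931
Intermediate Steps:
n(E) = 0 (n(E) = -3*(E - E) = -3*0 = 0)
I(O, A) = A²
I(n(-9), 57) + 39682 = 57² + 39682 = 3249 + 39682 = 42931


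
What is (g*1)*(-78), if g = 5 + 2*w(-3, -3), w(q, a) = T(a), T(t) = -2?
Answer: -78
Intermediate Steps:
w(q, a) = -2
g = 1 (g = 5 + 2*(-2) = 5 - 4 = 1)
(g*1)*(-78) = (1*1)*(-78) = 1*(-78) = -78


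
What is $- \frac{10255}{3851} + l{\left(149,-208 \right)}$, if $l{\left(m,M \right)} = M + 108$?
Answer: $- \frac{395355}{3851} \approx -102.66$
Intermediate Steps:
$l{\left(m,M \right)} = 108 + M$
$- \frac{10255}{3851} + l{\left(149,-208 \right)} = - \frac{10255}{3851} + \left(108 - 208\right) = \left(-10255\right) \frac{1}{3851} - 100 = - \frac{10255}{3851} - 100 = - \frac{395355}{3851}$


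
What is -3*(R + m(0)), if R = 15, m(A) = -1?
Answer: -42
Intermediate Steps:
-3*(R + m(0)) = -3*(15 - 1) = -3*14 = -42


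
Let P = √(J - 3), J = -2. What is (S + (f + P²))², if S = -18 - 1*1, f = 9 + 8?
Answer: 49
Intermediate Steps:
f = 17
P = I*√5 (P = √(-2 - 3) = √(-5) = I*√5 ≈ 2.2361*I)
S = -19 (S = -18 - 1 = -19)
(S + (f + P²))² = (-19 + (17 + (I*√5)²))² = (-19 + (17 - 5))² = (-19 + 12)² = (-7)² = 49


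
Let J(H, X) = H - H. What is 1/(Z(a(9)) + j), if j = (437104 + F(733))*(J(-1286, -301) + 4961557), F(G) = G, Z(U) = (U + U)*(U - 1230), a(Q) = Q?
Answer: 1/2172353210231 ≈ 4.6033e-13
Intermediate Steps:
J(H, X) = 0
Z(U) = 2*U*(-1230 + U) (Z(U) = (2*U)*(-1230 + U) = 2*U*(-1230 + U))
j = 2172353232209 (j = (437104 + 733)*(0 + 4961557) = 437837*4961557 = 2172353232209)
1/(Z(a(9)) + j) = 1/(2*9*(-1230 + 9) + 2172353232209) = 1/(2*9*(-1221) + 2172353232209) = 1/(-21978 + 2172353232209) = 1/2172353210231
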